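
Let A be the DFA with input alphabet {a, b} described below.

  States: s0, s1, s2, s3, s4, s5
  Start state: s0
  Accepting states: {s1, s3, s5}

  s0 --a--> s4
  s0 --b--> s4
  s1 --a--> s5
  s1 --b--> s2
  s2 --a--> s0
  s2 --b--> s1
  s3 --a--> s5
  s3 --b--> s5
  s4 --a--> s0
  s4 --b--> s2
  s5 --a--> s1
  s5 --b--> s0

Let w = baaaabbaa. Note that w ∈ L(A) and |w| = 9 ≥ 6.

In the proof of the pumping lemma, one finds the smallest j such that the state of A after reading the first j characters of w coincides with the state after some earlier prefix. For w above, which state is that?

Run of A on w = b a a a a b b a a:
  step 0: s0  (start)
  step 1: s4  (read b: s0→s4)
  step 2: s0  (read a: s4→s0)   ← first repeat (s0 seen earlier)
  step 3: s4  (read a: s0→s4)
  step 4: s0  (read a: s4→s0)
  step 5: s4  (read a: s0→s4)
  step 6: s2  (read b: s4→s2)
  step 7: s1  (read b: s2→s1)
  step 8: s5  (read a: s1→s5)
  step 9: s1  (read a: s5→s1)

The earliest repeat is at step j = 2: A is in s0, which it already visited at step i = 0.
Pumping length from the standard proof: p = 6 (the number of states). The repeated state found above gives |xy| = j ≤ 6 and |y| = j − i ≥ 1.

s0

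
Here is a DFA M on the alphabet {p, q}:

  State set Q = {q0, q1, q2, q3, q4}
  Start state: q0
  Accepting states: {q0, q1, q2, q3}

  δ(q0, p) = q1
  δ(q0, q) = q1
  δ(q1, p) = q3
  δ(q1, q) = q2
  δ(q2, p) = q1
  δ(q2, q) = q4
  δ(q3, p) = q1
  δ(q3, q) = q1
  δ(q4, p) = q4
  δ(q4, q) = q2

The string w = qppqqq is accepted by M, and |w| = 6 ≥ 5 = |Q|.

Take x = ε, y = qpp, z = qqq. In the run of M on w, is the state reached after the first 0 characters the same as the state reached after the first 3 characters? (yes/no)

no

State sequence: q0 -q-> q1 -p-> q3 -p-> q1

After x (step 0): q0. After xy (step 3): q1.
They differ (q0 ≠ q1), so y is not a cycle from the state after x; this split is not the one the pumping-lemma construction produces, and pumping y need not keep the string in L(M).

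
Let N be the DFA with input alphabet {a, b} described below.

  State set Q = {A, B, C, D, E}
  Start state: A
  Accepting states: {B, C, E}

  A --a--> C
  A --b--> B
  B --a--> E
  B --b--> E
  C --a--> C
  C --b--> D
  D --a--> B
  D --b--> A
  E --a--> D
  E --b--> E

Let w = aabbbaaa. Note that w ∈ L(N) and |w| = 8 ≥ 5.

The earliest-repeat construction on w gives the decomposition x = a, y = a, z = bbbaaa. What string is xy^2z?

aaabbbaaa

xy^2z = a·a·a·bbbaaa = aaabbbaaa.
Reading y = a takes N from C back to C, so after x·y·y the machine is still in C, and z then leads to the accepting state B. Hence aaabbbaaa ∈ L(N).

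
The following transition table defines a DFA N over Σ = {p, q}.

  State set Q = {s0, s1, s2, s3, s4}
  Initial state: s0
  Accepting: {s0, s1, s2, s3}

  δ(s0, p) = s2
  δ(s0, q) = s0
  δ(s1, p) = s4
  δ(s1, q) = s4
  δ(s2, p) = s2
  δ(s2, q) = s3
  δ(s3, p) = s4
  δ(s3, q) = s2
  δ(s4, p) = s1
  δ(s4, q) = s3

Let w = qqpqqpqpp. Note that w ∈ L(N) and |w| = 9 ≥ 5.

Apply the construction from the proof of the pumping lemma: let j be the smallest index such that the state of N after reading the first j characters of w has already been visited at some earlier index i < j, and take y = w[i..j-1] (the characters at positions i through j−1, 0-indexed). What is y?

Run of N on w = q q p q q p q p p:
  step 0: s0  (start)
  step 1: s0  (read q: s0→s0)   ← first repeat (s0 seen earlier)
  step 2: s0  (read q: s0→s0)
  step 3: s2  (read p: s0→s2)
  step 4: s3  (read q: s2→s3)
  step 5: s2  (read q: s3→s2)
  step 6: s2  (read p: s2→s2)
  step 7: s3  (read q: s2→s3)
  step 8: s4  (read p: s3→s4)
  step 9: s1  (read p: s4→s1)

So i = 0, j = 1, giving x = w[0:0] = ε, y = w[0:1] = q, z = w[1:9] = qpqqpqpp.
Check: |xy| = 1 ≤ 5 and |y| = 1 ≥ 1. Reading y takes N from s0 back to s0, so every xyⁱz is accepted.
With |Q| = 5, pigeonhole forces a state repeat no later than step 5; the substring read between the first and second visits to that state can be pumped.

q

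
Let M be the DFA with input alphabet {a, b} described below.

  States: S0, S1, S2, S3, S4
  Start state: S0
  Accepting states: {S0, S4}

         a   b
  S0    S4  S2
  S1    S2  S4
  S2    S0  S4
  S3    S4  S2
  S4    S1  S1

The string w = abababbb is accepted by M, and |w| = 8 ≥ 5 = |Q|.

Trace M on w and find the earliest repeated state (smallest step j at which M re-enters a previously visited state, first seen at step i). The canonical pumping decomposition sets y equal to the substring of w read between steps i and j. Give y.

bab

Run of M on w = a b a b a b b b:
  step 0: S0  (start)
  step 1: S4  (read a: S0→S4)
  step 2: S1  (read b: S4→S1)
  step 3: S2  (read a: S1→S2)
  step 4: S4  (read b: S2→S4)   ← first repeat (S4 seen earlier)
  step 5: S1  (read a: S4→S1)
  step 6: S4  (read b: S1→S4)
  step 7: S1  (read b: S4→S1)
  step 8: S4  (read b: S1→S4)

So i = 1, j = 4, giving x = w[0:1] = a, y = w[1:4] = bab, z = w[4:8] = abbb.
Check: |xy| = 4 ≤ 5 and |y| = 3 ≥ 1. Reading y takes M from S4 back to S4, so every xyⁱz is accepted.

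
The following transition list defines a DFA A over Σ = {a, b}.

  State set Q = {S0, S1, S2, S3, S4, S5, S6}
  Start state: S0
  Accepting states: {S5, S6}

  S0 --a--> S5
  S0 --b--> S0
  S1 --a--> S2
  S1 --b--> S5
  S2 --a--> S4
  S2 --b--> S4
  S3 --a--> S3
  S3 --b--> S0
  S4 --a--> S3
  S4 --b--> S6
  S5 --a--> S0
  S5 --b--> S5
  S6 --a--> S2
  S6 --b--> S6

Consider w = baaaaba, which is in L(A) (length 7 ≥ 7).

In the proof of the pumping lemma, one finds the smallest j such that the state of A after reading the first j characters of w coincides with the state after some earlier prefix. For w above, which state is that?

State sequence: S0 -b-> S0 -a-> S5 -a-> S0 -a-> S5 -a-> S0 -b-> S0 -a-> S5
First repeat at step 1: S0 was already visited.

The earliest repeat is at step j = 1: A is in S0, which it already visited at step i = 0.
Pumping length from the standard proof: p = 7 (the number of states). The repeated state found above gives |xy| = j ≤ 7 and |y| = j − i ≥ 1.

S0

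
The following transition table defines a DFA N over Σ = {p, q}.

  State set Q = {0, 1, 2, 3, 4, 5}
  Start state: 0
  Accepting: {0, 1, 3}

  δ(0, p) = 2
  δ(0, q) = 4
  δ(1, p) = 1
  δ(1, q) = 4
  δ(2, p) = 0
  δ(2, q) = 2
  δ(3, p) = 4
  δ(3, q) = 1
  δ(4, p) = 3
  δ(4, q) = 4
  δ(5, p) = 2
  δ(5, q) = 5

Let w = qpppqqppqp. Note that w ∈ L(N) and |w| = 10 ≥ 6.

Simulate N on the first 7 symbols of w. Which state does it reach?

State sequence: 0 -q-> 4 -p-> 3 -p-> 4 -p-> 3 -q-> 1 -q-> 4 -p-> 3

After reading 7 characters, N is in state 3.

3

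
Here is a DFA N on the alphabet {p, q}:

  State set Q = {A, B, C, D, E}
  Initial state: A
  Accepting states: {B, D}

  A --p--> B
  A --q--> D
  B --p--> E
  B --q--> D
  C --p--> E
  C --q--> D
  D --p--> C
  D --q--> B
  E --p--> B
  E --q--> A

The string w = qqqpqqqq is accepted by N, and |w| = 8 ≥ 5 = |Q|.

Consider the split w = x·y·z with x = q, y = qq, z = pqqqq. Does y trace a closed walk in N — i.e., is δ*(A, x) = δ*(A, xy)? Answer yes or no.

State sequence: A -q-> D -q-> B -q-> D

After x (step 1): D. After xy (step 3): D.
They match, so y = qq drives N around a cycle from D back to itself; pumping y any number of times keeps N in D before reading z, and xyⁱz ∈ L(N) for every i ≥ 0.

yes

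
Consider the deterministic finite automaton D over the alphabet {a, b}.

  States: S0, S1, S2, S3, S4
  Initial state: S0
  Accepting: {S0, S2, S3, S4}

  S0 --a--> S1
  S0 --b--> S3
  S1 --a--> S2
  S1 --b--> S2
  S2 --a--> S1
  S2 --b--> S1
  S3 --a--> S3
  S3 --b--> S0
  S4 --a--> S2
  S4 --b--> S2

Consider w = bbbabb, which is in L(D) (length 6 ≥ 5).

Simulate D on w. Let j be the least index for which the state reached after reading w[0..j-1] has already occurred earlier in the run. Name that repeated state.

S0

Run of D on w = b b b a b b:
  step 0: S0  (start)
  step 1: S3  (read b: S0→S3)
  step 2: S0  (read b: S3→S0)   ← first repeat (S0 seen earlier)
  step 3: S3  (read b: S0→S3)
  step 4: S3  (read a: S3→S3)
  step 5: S0  (read b: S3→S0)
  step 6: S3  (read b: S0→S3)

The earliest repeat is at step j = 2: D is in S0, which it already visited at step i = 0.
With |Q| = 5, pigeonhole forces a state repeat no later than step 5; the substring read between the first and second visits to that state can be pumped.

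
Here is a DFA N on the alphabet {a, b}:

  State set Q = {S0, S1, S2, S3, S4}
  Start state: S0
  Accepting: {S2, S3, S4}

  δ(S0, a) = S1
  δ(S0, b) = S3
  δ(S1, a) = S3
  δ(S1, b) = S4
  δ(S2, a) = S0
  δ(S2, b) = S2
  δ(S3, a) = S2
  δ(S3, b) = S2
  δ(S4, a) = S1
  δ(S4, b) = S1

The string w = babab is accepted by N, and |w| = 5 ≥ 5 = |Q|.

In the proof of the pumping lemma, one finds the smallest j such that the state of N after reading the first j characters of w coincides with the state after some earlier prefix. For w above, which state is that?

S2

Run of N on w = b a b a b:
  step 0: S0  (start)
  step 1: S3  (read b: S0→S3)
  step 2: S2  (read a: S3→S2)
  step 3: S2  (read b: S2→S2)   ← first repeat (S2 seen earlier)
  step 4: S0  (read a: S2→S0)
  step 5: S3  (read b: S0→S3)

The earliest repeat is at step j = 3: N is in S2, which it already visited at step i = 2.
Since N has 5 states, any run of length ≥ 5 visits 5+1 states, so by pigeonhole some state repeats within the first 5 steps — that repeat gives the pumpable loop.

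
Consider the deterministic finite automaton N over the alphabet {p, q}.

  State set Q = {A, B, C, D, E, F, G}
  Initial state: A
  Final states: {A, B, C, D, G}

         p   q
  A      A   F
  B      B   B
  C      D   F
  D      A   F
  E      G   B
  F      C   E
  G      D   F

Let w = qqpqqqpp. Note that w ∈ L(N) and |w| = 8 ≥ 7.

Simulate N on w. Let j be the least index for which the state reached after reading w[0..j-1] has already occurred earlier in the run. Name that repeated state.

Run of N on w = q q p q q q p p:
  step 0: A  (start)
  step 1: F  (read q: A→F)
  step 2: E  (read q: F→E)
  step 3: G  (read p: E→G)
  step 4: F  (read q: G→F)   ← first repeat (F seen earlier)
  step 5: E  (read q: F→E)
  step 6: B  (read q: E→B)
  step 7: B  (read p: B→B)
  step 8: B  (read p: B→B)

The earliest repeat is at step j = 4: N is in F, which it already visited at step i = 1.
Pumping length from the standard proof: p = 7 (the number of states). The repeated state found above gives |xy| = j ≤ 7 and |y| = j − i ≥ 1.

F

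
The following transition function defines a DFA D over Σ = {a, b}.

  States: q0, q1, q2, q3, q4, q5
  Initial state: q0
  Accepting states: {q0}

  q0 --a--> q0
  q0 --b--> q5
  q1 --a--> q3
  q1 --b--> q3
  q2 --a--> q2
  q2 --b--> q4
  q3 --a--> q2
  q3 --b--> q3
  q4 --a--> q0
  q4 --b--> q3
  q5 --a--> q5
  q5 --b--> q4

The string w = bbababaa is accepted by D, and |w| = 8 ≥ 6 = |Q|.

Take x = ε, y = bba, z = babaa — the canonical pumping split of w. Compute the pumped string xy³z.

bbabbabbababaa

xy^3z = ε·bba·bba·bba·babaa = bbabbabbababaa.
Reading y = bba takes D from q0 back to q0, so after x·y·y·y the machine is still in q0, and z then leads to the accepting state q0. Hence bbabbabbababaa ∈ L(D).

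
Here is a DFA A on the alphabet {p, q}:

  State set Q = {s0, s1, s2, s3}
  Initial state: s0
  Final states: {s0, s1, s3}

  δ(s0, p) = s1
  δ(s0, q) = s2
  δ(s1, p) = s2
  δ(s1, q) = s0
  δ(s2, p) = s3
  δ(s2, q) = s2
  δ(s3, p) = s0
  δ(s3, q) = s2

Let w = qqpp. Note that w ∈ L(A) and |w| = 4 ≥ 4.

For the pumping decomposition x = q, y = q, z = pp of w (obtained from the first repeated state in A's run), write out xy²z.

xy^2z = q·q·q·pp = qqqpp.
Reading y = q takes A from s2 back to s2, so after x·y·y the machine is still in s2, and z then leads to the accepting state s0. Hence qqqpp ∈ L(A).

qqqpp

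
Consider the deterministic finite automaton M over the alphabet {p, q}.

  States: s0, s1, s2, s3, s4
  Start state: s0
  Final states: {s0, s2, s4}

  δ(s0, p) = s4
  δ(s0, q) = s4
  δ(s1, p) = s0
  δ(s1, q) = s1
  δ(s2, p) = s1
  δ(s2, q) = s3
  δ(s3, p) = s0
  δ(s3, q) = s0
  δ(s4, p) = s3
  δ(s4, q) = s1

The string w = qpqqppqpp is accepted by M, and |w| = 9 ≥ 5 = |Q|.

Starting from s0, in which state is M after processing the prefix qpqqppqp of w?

s3

Run of M on the first 8 characters of w = q p q q p p q p:
  step 0: s0  (start)
  step 1: s4  (read q: s0→s4)
  step 2: s3  (read p: s4→s3)
  step 3: s0  (read q: s3→s0)
  step 4: s4  (read q: s0→s4)
  step 5: s3  (read p: s4→s3)
  step 6: s0  (read p: s3→s0)
  step 7: s4  (read q: s0→s4)
  step 8: s3  (read p: s4→s3)

After reading 8 characters, M is in state s3.
(This kind of state-tracing is the core of the pumping-lemma construction: with 5 states, pigeonhole forces a repeat within the first 5 steps.)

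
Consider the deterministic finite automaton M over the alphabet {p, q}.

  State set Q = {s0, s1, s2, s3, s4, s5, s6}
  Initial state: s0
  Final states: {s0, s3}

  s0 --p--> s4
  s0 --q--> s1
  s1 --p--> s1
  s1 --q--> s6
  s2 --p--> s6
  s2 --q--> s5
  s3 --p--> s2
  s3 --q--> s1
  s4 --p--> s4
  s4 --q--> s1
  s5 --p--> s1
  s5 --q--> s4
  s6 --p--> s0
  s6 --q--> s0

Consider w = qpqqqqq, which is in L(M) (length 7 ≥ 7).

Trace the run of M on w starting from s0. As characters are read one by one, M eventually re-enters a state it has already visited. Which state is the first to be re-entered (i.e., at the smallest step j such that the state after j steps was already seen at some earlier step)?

State sequence: s0 -q-> s1 -p-> s1 -q-> s6 -q-> s0 -q-> s1 -q-> s6 -q-> s0
First repeat at step 2: s1 was already visited.

The earliest repeat is at step j = 2: M is in s1, which it already visited at step i = 1.

s1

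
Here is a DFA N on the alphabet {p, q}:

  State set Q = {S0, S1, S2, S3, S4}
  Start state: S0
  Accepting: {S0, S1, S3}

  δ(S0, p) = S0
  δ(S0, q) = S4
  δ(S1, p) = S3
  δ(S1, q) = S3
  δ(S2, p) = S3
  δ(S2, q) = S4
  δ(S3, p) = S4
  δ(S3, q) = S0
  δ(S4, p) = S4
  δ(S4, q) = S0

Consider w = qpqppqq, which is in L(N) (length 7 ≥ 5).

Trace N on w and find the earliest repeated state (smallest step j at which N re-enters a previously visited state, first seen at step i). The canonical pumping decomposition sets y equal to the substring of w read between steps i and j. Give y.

p

Run of N on w = q p q p p q q:
  step 0: S0  (start)
  step 1: S4  (read q: S0→S4)
  step 2: S4  (read p: S4→S4)   ← first repeat (S4 seen earlier)
  step 3: S0  (read q: S4→S0)
  step 4: S0  (read p: S0→S0)
  step 5: S0  (read p: S0→S0)
  step 6: S4  (read q: S0→S4)
  step 7: S0  (read q: S4→S0)

So i = 1, j = 2, giving x = w[0:1] = q, y = w[1:2] = p, z = w[2:7] = qppqq.
Check: |xy| = 2 ≤ 5 and |y| = 1 ≥ 1. Reading y takes N from S4 back to S4, so every xyⁱz is accepted.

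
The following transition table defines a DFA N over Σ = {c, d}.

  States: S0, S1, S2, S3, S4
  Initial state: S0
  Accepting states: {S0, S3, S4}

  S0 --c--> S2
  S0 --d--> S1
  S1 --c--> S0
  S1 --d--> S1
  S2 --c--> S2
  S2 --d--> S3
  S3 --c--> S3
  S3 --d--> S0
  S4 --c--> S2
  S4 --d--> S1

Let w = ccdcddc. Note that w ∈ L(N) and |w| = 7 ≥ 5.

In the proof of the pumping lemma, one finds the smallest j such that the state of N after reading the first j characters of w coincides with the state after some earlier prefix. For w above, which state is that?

Run of N on w = c c d c d d c:
  step 0: S0  (start)
  step 1: S2  (read c: S0→S2)
  step 2: S2  (read c: S2→S2)   ← first repeat (S2 seen earlier)
  step 3: S3  (read d: S2→S3)
  step 4: S3  (read c: S3→S3)
  step 5: S0  (read d: S3→S0)
  step 6: S1  (read d: S0→S1)
  step 7: S0  (read c: S1→S0)

The earliest repeat is at step j = 2: N is in S2, which it already visited at step i = 1.

S2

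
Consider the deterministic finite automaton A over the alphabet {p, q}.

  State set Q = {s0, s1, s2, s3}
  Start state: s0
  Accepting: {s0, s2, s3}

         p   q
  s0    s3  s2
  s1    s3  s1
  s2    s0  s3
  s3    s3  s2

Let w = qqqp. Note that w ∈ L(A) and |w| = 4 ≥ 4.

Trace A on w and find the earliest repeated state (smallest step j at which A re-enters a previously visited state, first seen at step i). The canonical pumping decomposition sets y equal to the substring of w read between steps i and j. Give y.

Run of A on w = q q q p:
  step 0: s0  (start)
  step 1: s2  (read q: s0→s2)
  step 2: s3  (read q: s2→s3)
  step 3: s2  (read q: s3→s2)   ← first repeat (s2 seen earlier)
  step 4: s0  (read p: s2→s0)

So i = 1, j = 3, giving x = w[0:1] = q, y = w[1:3] = qq, z = w[3:4] = p.
Check: |xy| = 3 ≤ 4 and |y| = 2 ≥ 1. Reading y takes A from s2 back to s2, so every xyⁱz is accepted.
Pumping length from the standard proof: p = 4 (the number of states). The repeated state found above gives |xy| = j ≤ 4 and |y| = j − i ≥ 1.

qq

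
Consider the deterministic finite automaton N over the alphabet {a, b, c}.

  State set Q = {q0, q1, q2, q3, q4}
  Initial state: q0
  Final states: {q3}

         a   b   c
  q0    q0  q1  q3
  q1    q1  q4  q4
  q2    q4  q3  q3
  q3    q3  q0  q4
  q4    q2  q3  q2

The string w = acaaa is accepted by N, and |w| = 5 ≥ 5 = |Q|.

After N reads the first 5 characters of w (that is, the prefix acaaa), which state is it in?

q3

Run of N on the first 5 characters of w = a c a a a:
  step 0: q0  (start)
  step 1: q0  (read a: q0→q0)
  step 2: q3  (read c: q0→q3)
  step 3: q3  (read a: q3→q3)
  step 4: q3  (read a: q3→q3)
  step 5: q3  (read a: q3→q3)

After reading 5 characters, N is in state q3.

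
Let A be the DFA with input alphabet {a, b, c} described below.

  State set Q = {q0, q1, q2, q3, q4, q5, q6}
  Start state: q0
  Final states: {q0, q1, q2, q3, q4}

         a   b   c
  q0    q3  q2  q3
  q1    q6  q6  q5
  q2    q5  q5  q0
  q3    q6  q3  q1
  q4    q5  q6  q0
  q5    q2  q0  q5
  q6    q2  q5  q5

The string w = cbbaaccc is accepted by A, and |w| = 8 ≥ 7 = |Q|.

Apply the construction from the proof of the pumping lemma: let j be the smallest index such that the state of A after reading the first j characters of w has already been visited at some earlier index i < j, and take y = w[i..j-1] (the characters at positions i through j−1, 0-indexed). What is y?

b

Run of A on w = c b b a a c c c:
  step 0: q0  (start)
  step 1: q3  (read c: q0→q3)
  step 2: q3  (read b: q3→q3)   ← first repeat (q3 seen earlier)
  step 3: q3  (read b: q3→q3)
  step 4: q6  (read a: q3→q6)
  step 5: q2  (read a: q6→q2)
  step 6: q0  (read c: q2→q0)
  step 7: q3  (read c: q0→q3)
  step 8: q1  (read c: q3→q1)

So i = 1, j = 2, giving x = w[0:1] = c, y = w[1:2] = b, z = w[2:8] = baaccc.
Check: |xy| = 2 ≤ 7 and |y| = 1 ≥ 1. Reading y takes A from q3 back to q3, so every xyⁱz is accepted.
Since A has 7 states, any run of length ≥ 7 visits 7+1 states, so by pigeonhole some state repeats within the first 7 steps — that repeat gives the pumpable loop.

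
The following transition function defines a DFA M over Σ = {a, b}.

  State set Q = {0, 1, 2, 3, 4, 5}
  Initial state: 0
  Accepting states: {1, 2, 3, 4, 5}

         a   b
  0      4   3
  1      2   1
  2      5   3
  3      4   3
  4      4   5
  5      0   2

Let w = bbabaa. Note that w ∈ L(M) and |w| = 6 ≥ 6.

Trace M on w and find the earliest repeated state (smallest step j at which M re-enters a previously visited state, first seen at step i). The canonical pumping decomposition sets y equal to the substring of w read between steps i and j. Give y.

Run of M on w = b b a b a a:
  step 0: 0  (start)
  step 1: 3  (read b: 0→3)
  step 2: 3  (read b: 3→3)   ← first repeat (3 seen earlier)
  step 3: 4  (read a: 3→4)
  step 4: 5  (read b: 4→5)
  step 5: 0  (read a: 5→0)
  step 6: 4  (read a: 0→4)

So i = 1, j = 2, giving x = w[0:1] = b, y = w[1:2] = b, z = w[2:6] = abaa.
Check: |xy| = 2 ≤ 6 and |y| = 1 ≥ 1. Reading y takes M from 3 back to 3, so every xyⁱz is accepted.
Since M has 6 states, any run of length ≥ 6 visits 6+1 states, so by pigeonhole some state repeats within the first 6 steps — that repeat gives the pumpable loop.

b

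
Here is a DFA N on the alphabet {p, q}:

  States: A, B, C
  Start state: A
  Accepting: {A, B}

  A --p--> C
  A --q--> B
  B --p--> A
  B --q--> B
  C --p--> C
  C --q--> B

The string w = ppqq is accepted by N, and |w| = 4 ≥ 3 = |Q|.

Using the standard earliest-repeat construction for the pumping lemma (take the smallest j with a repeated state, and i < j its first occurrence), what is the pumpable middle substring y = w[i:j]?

State sequence: A -p-> C -p-> C -q-> B -q-> B
First repeat at step 2: C was already visited.

So i = 1, j = 2, giving x = w[0:1] = p, y = w[1:2] = p, z = w[2:4] = qq.
Check: |xy| = 2 ≤ 3 and |y| = 1 ≥ 1. Reading y takes N from C back to C, so every xyⁱz is accepted.
Since N has 3 states, any run of length ≥ 3 visits 3+1 states, so by pigeonhole some state repeats within the first 3 steps — that repeat gives the pumpable loop.

p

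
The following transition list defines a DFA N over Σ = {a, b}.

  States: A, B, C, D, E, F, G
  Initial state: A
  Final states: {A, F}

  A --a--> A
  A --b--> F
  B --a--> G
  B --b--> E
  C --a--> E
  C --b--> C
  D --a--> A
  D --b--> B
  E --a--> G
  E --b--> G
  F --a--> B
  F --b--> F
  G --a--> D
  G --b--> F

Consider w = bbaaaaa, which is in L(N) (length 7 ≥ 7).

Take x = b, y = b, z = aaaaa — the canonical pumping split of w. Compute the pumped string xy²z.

xy^2z = b·b·b·aaaaa = bbbaaaaa.
Reading y = b takes N from F back to F, so after x·y·y the machine is still in F, and z then leads to the accepting state A. Hence bbbaaaaa ∈ L(N).

bbbaaaaa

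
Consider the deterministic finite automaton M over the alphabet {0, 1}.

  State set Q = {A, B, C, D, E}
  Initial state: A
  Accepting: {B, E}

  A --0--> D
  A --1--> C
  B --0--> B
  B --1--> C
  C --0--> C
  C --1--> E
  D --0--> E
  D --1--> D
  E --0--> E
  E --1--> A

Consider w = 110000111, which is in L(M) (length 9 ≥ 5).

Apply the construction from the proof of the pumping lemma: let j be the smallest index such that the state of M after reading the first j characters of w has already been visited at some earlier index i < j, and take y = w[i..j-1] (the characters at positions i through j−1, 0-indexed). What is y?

0

Run of M on w = 1 1 0 0 0 0 1 1 1:
  step 0: A  (start)
  step 1: C  (read 1: A→C)
  step 2: E  (read 1: C→E)
  step 3: E  (read 0: E→E)   ← first repeat (E seen earlier)
  step 4: E  (read 0: E→E)
  step 5: E  (read 0: E→E)
  step 6: E  (read 0: E→E)
  step 7: A  (read 1: E→A)
  step 8: C  (read 1: A→C)
  step 9: E  (read 1: C→E)

So i = 2, j = 3, giving x = w[0:2] = 11, y = w[2:3] = 0, z = w[3:9] = 000111.
Check: |xy| = 3 ≤ 5 and |y| = 1 ≥ 1. Reading y takes M from E back to E, so every xyⁱz is accepted.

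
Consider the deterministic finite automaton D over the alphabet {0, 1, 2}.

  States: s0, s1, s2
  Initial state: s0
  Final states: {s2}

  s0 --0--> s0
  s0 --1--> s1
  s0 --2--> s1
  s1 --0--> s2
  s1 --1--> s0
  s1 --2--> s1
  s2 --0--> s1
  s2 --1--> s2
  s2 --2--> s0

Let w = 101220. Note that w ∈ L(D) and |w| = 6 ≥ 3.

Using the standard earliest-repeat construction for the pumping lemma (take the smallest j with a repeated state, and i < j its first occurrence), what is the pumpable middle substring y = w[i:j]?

State sequence: s0 -1-> s1 -0-> s2 -1-> s2 -2-> s0 -2-> s1 -0-> s2
First repeat at step 3: s2 was already visited.

So i = 2, j = 3, giving x = w[0:2] = 10, y = w[2:3] = 1, z = w[3:6] = 220.
Check: |xy| = 3 ≤ 3 and |y| = 1 ≥ 1. Reading y takes D from s2 back to s2, so every xyⁱz is accepted.

1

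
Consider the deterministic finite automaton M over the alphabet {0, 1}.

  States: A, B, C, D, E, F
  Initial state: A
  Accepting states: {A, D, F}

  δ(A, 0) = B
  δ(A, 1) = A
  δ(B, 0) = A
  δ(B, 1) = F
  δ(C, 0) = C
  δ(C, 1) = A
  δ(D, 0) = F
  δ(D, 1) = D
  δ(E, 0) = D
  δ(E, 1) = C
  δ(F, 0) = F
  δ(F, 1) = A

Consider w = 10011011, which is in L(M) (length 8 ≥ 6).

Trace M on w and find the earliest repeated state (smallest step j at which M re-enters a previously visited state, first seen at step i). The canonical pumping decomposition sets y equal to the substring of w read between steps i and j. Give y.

Run of M on w = 1 0 0 1 1 0 1 1:
  step 0: A  (start)
  step 1: A  (read 1: A→A)   ← first repeat (A seen earlier)
  step 2: B  (read 0: A→B)
  step 3: A  (read 0: B→A)
  step 4: A  (read 1: A→A)
  step 5: A  (read 1: A→A)
  step 6: B  (read 0: A→B)
  step 7: F  (read 1: B→F)
  step 8: A  (read 1: F→A)

So i = 0, j = 1, giving x = w[0:0] = ε, y = w[0:1] = 1, z = w[1:8] = 0011011.
Check: |xy| = 1 ≤ 6 and |y| = 1 ≥ 1. Reading y takes M from A back to A, so every xyⁱz is accepted.

1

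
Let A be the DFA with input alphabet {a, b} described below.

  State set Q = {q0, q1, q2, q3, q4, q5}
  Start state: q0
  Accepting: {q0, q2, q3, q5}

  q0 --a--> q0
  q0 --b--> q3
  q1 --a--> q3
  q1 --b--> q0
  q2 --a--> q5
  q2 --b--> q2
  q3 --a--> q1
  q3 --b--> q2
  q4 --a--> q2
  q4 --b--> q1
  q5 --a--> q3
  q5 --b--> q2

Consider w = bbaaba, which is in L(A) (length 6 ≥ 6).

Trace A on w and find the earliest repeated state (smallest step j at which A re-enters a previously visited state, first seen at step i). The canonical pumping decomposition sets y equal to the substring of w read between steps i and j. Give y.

State sequence: q0 -b-> q3 -b-> q2 -a-> q5 -a-> q3 -b-> q2 -a-> q5
First repeat at step 4: q3 was already visited.

So i = 1, j = 4, giving x = w[0:1] = b, y = w[1:4] = baa, z = w[4:6] = ba.
Check: |xy| = 4 ≤ 6 and |y| = 3 ≥ 1. Reading y takes A from q3 back to q3, so every xyⁱz is accepted.
With |Q| = 6, pigeonhole forces a state repeat no later than step 6; the substring read between the first and second visits to that state can be pumped.

baa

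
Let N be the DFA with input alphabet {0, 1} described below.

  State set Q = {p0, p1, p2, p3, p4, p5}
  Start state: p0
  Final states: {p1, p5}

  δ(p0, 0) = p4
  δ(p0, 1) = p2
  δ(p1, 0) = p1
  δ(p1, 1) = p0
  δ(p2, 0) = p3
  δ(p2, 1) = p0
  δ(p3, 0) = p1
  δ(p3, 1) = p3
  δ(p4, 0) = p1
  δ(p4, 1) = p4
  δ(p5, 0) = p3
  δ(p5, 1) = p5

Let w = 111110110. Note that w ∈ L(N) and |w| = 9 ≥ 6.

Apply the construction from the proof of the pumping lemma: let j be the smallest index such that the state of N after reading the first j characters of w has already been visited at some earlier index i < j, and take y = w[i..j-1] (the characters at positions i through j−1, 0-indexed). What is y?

Run of N on w = 1 1 1 1 1 0 1 1 0:
  step 0: p0  (start)
  step 1: p2  (read 1: p0→p2)
  step 2: p0  (read 1: p2→p0)   ← first repeat (p0 seen earlier)
  step 3: p2  (read 1: p0→p2)
  step 4: p0  (read 1: p2→p0)
  step 5: p2  (read 1: p0→p2)
  step 6: p3  (read 0: p2→p3)
  step 7: p3  (read 1: p3→p3)
  step 8: p3  (read 1: p3→p3)
  step 9: p1  (read 0: p3→p1)

So i = 0, j = 2, giving x = w[0:0] = ε, y = w[0:2] = 11, z = w[2:9] = 1110110.
Check: |xy| = 2 ≤ 6 and |y| = 2 ≥ 1. Reading y takes N from p0 back to p0, so every xyⁱz is accepted.

11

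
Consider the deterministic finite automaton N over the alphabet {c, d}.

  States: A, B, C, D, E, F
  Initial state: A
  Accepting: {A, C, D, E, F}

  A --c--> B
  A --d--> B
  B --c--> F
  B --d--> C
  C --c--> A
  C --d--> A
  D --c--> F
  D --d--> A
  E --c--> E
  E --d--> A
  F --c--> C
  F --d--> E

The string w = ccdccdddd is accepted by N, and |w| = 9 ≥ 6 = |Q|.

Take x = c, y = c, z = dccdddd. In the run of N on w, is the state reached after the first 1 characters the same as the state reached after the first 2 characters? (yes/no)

no

Run of N on the first 2 characters of w = c c:
  step 0: A  (start)
  step 1: B  (read c: A→B)
  step 2: F  (read c: B→F)

After x (step 1): B. After xy (step 2): F.
They differ (B ≠ F), so y is not a cycle from the state after x; this split is not the one the pumping-lemma construction produces, and pumping y need not keep the string in L(N).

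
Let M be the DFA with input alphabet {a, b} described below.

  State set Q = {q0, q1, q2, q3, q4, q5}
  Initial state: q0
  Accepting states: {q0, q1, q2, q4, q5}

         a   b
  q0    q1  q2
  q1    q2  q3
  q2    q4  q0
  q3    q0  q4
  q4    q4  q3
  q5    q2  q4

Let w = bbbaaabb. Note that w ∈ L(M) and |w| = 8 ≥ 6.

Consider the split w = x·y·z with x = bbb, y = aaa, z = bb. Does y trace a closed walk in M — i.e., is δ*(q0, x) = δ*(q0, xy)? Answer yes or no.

State sequence: q0 -b-> q2 -b-> q0 -b-> q2 -a-> q4 -a-> q4 -a-> q4

After x (step 3): q2. After xy (step 6): q4.
They differ (q2 ≠ q4), so y is not a cycle from the state after x; this split is not the one the pumping-lemma construction produces, and pumping y need not keep the string in L(M).

no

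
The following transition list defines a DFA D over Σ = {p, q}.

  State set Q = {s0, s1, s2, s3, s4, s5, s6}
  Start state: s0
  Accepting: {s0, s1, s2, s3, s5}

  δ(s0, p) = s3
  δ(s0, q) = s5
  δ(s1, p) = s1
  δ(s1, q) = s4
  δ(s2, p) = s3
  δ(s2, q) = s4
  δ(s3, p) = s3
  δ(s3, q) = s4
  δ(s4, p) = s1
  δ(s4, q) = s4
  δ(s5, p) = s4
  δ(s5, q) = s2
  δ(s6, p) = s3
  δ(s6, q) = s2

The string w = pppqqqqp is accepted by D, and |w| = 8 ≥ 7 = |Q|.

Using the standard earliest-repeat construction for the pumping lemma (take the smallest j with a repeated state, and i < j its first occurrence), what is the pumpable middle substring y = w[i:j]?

p

Run of D on w = p p p q q q q p:
  step 0: s0  (start)
  step 1: s3  (read p: s0→s3)
  step 2: s3  (read p: s3→s3)   ← first repeat (s3 seen earlier)
  step 3: s3  (read p: s3→s3)
  step 4: s4  (read q: s3→s4)
  step 5: s4  (read q: s4→s4)
  step 6: s4  (read q: s4→s4)
  step 7: s4  (read q: s4→s4)
  step 8: s1  (read p: s4→s1)

So i = 1, j = 2, giving x = w[0:1] = p, y = w[1:2] = p, z = w[2:8] = pqqqqp.
Check: |xy| = 2 ≤ 7 and |y| = 1 ≥ 1. Reading y takes D from s3 back to s3, so every xyⁱz is accepted.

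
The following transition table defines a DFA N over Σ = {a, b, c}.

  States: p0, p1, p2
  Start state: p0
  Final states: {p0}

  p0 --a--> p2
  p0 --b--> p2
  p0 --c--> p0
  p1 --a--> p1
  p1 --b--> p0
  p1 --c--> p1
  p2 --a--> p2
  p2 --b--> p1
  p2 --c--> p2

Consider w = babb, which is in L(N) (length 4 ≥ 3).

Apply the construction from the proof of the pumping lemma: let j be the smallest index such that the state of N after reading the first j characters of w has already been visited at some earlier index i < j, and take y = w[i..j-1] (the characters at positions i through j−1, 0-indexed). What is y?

a

Run of N on w = b a b b:
  step 0: p0  (start)
  step 1: p2  (read b: p0→p2)
  step 2: p2  (read a: p2→p2)   ← first repeat (p2 seen earlier)
  step 3: p1  (read b: p2→p1)
  step 4: p0  (read b: p1→p0)

So i = 1, j = 2, giving x = w[0:1] = b, y = w[1:2] = a, z = w[2:4] = bb.
Check: |xy| = 2 ≤ 3 and |y| = 1 ≥ 1. Reading y takes N from p2 back to p2, so every xyⁱz is accepted.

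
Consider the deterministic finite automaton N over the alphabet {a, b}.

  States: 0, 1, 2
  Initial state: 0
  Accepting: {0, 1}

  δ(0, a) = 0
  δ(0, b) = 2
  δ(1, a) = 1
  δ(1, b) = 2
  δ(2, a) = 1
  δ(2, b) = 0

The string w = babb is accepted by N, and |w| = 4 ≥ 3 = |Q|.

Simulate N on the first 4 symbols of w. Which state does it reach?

State sequence: 0 -b-> 2 -a-> 1 -b-> 2 -b-> 0

After reading 4 characters, N is in state 0.
(This kind of state-tracing is the core of the pumping-lemma construction: with 3 states, pigeonhole forces a repeat within the first 3 steps.)

0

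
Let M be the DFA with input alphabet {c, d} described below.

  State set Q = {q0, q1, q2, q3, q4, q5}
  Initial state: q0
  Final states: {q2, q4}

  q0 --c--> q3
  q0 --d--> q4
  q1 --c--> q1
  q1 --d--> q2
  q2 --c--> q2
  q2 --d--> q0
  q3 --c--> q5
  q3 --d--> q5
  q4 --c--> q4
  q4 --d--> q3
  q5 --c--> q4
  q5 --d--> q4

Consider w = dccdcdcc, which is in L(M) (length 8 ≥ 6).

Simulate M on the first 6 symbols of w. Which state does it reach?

State sequence: q0 -d-> q4 -c-> q4 -c-> q4 -d-> q3 -c-> q5 -d-> q4

After reading 6 characters, M is in state q4.

q4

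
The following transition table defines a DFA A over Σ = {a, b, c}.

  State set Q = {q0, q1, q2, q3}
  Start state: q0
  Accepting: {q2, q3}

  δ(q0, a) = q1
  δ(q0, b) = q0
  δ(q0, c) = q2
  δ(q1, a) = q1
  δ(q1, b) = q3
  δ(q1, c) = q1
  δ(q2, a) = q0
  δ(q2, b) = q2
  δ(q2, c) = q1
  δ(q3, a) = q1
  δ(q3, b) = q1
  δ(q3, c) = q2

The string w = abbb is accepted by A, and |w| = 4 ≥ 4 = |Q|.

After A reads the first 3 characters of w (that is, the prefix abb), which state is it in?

q1

State sequence: q0 -a-> q1 -b-> q3 -b-> q1

After reading 3 characters, A is in state q1.
(This kind of state-tracing is the core of the pumping-lemma construction: with 4 states, pigeonhole forces a repeat within the first 4 steps.)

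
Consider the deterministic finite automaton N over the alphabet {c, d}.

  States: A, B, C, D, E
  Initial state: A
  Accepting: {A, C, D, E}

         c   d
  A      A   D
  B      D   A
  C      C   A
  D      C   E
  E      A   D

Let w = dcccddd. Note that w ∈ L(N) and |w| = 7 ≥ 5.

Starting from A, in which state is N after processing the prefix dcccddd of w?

E

State sequence: A -d-> D -c-> C -c-> C -c-> C -d-> A -d-> D -d-> E

After reading 7 characters, N is in state E.
(This kind of state-tracing is the core of the pumping-lemma construction: with 5 states, pigeonhole forces a repeat within the first 5 steps.)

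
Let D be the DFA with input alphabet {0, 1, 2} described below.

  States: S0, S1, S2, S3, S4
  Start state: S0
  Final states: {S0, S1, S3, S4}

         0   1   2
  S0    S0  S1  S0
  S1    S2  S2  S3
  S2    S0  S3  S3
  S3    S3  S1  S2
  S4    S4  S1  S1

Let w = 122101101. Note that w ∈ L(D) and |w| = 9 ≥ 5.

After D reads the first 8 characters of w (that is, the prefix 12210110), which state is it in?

State sequence: S0 -1-> S1 -2-> S3 -2-> S2 -1-> S3 -0-> S3 -1-> S1 -1-> S2 -0-> S0

After reading 8 characters, D is in state S0.

S0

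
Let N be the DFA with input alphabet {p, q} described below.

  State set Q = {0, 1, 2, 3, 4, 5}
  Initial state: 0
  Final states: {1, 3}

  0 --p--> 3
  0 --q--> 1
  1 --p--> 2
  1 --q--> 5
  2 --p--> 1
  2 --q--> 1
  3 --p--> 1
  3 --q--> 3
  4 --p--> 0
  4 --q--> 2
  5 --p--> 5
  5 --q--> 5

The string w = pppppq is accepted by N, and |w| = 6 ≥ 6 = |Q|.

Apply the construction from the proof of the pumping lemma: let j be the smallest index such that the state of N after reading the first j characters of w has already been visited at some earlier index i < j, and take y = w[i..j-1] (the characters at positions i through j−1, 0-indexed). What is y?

pp

Run of N on w = p p p p p q:
  step 0: 0  (start)
  step 1: 3  (read p: 0→3)
  step 2: 1  (read p: 3→1)
  step 3: 2  (read p: 1→2)
  step 4: 1  (read p: 2→1)   ← first repeat (1 seen earlier)
  step 5: 2  (read p: 1→2)
  step 6: 1  (read q: 2→1)

So i = 2, j = 4, giving x = w[0:2] = pp, y = w[2:4] = pp, z = w[4:6] = pq.
Check: |xy| = 4 ≤ 6 and |y| = 2 ≥ 1. Reading y takes N from 1 back to 1, so every xyⁱz is accepted.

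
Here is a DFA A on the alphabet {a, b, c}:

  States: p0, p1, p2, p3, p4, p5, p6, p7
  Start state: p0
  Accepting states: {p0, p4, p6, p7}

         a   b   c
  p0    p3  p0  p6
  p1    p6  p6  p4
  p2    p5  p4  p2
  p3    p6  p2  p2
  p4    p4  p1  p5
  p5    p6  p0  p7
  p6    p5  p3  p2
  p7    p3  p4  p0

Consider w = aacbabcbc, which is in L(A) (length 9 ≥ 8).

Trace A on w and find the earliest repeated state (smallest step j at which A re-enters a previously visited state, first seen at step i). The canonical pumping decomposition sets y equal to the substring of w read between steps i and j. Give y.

Run of A on w = a a c b a b c b c:
  step 0: p0  (start)
  step 1: p3  (read a: p0→p3)
  step 2: p6  (read a: p3→p6)
  step 3: p2  (read c: p6→p2)
  step 4: p4  (read b: p2→p4)
  step 5: p4  (read a: p4→p4)   ← first repeat (p4 seen earlier)
  step 6: p1  (read b: p4→p1)
  step 7: p4  (read c: p1→p4)
  step 8: p1  (read b: p4→p1)
  step 9: p4  (read c: p1→p4)

So i = 4, j = 5, giving x = w[0:4] = aacb, y = w[4:5] = a, z = w[5:9] = bcbc.
Check: |xy| = 5 ≤ 8 and |y| = 1 ≥ 1. Reading y takes A from p4 back to p4, so every xyⁱz is accepted.
The DFA has 8 states, so the proof of the pumping lemma guarantees a repeated state among the first 8+1 visited; the segment between the two visits is the pumpable y.

a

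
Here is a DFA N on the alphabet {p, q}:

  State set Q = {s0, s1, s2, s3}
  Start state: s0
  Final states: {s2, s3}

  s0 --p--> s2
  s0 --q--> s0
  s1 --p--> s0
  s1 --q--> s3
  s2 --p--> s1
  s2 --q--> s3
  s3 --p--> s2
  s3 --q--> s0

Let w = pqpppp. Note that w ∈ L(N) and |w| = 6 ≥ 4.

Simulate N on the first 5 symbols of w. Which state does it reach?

s0

Run of N on the first 5 characters of w = p q p p p:
  step 0: s0  (start)
  step 1: s2  (read p: s0→s2)
  step 2: s3  (read q: s2→s3)
  step 3: s2  (read p: s3→s2)
  step 4: s1  (read p: s2→s1)
  step 5: s0  (read p: s1→s0)

After reading 5 characters, N is in state s0.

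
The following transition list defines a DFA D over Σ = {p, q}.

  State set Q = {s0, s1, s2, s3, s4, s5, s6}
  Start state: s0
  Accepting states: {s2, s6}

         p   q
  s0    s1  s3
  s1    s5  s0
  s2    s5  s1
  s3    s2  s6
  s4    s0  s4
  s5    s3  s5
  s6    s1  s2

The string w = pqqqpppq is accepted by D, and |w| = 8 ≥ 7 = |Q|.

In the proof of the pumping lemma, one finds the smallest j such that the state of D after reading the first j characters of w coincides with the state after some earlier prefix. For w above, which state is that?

State sequence: s0 -p-> s1 -q-> s0 -q-> s3 -q-> s6 -p-> s1 -p-> s5 -p-> s3 -q-> s6
First repeat at step 2: s0 was already visited.

The earliest repeat is at step j = 2: D is in s0, which it already visited at step i = 0.

s0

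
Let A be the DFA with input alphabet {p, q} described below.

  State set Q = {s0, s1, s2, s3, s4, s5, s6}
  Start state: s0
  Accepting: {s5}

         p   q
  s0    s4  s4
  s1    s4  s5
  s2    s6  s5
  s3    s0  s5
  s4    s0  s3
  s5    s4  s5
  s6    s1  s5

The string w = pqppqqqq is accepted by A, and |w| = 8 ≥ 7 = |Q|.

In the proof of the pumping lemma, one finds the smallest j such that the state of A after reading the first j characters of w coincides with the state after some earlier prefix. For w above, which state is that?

s0

Run of A on w = p q p p q q q q:
  step 0: s0  (start)
  step 1: s4  (read p: s0→s4)
  step 2: s3  (read q: s4→s3)
  step 3: s0  (read p: s3→s0)   ← first repeat (s0 seen earlier)
  step 4: s4  (read p: s0→s4)
  step 5: s3  (read q: s4→s3)
  step 6: s5  (read q: s3→s5)
  step 7: s5  (read q: s5→s5)
  step 8: s5  (read q: s5→s5)

The earliest repeat is at step j = 3: A is in s0, which it already visited at step i = 0.
The DFA has 7 states, so the proof of the pumping lemma guarantees a repeated state among the first 7+1 visited; the segment between the two visits is the pumpable y.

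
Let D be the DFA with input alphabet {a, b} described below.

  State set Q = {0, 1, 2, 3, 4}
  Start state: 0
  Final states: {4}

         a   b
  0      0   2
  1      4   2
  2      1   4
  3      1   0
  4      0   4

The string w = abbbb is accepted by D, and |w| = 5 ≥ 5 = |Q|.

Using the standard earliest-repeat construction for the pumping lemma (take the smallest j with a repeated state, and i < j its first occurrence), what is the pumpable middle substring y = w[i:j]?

Run of D on w = a b b b b:
  step 0: 0  (start)
  step 1: 0  (read a: 0→0)   ← first repeat (0 seen earlier)
  step 2: 2  (read b: 0→2)
  step 3: 4  (read b: 2→4)
  step 4: 4  (read b: 4→4)
  step 5: 4  (read b: 4→4)

So i = 0, j = 1, giving x = w[0:0] = ε, y = w[0:1] = a, z = w[1:5] = bbbb.
Check: |xy| = 1 ≤ 5 and |y| = 1 ≥ 1. Reading y takes D from 0 back to 0, so every xyⁱz is accepted.

a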